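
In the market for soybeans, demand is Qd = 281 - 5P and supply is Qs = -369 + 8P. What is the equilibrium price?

Set Qd = Qs: 281 - 5P = -369 + 8P.
650 = 13P, so P* = 50.
Q* = 281 − 5(50) = 31.

P* = 50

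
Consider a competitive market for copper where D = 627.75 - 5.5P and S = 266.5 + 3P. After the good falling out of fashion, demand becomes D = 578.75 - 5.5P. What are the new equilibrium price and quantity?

P' = 1249/34, Q' = 6404/17

Original equilibrium: P* = 42.5, Q* = 394.
New equilibrium: 578.75 - 5.5P = 266.5 + 3P, so 312.25 = 8.5P and P' = 1249/34; Q' = 578.75 − 5.5(1249/34) = 6404/17.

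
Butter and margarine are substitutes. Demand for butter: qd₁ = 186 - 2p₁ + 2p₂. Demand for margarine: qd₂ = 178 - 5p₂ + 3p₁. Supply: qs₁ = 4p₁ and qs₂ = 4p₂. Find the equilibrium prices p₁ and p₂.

p₁ = 1015/24, p₂ = 33.875

Market 1: 186 - 2p₁ + 2p₂ = 4p₁ → 6p₁ - 2p₂ = 186.
Market 2: 9p₂ - 3p₁ = 178.
Eliminating p₂: 9×(1) + 2×(2) gives 48p₁ = 2030, so p₁ = 1015/24.
Back-substitute into (2): p₂ = (178 + 3×1015/24) / 9 = 33.875.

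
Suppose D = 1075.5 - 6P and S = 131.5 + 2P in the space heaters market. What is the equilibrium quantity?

Set D = S: 1075.5 - 6P = 131.5 + 2P.
944 = 8P, so P* = 118.
Q* = 1075.5 − 6(118) = 367.5.

Q* = 367.5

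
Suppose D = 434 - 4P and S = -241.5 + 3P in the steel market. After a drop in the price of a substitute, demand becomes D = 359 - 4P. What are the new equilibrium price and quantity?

P' = 1201/14, Q' = 111/7

Original equilibrium: P* = 96.5, Q* = 48.
New equilibrium: 359 - 4P = -241.5 + 3P, so 600.5 = 7P and P' = 1201/14; Q' = 359 − 4(1201/14) = 111/7.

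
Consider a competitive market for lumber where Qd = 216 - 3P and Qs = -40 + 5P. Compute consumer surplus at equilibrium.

Consumer surplus = 2400

Equilibrium: 216 - 3P = -40 + 5P gives P* = 32, Q* = 120.
Demand choke price (Qd = 0): P = 72.
CS = ½(72 − 32)(120) = 2400.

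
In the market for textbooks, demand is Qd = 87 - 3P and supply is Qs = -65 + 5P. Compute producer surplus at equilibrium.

Producer surplus = 90

Equilibrium: 87 - 3P = -65 + 5P gives P* = 19, Q* = 30.
Supply starts at P = 13 (where Qs = 0).
PS = ½(19 − 13)(30) = 90.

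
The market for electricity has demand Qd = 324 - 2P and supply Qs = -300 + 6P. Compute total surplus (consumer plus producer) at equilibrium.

Total surplus = 9408

Equilibrium: 324 - 2P = -300 + 6P gives P* = 78, Q* = 168.
Demand choke price: P = 162; supply starts at P = 50.
CS = ½(162 − 78)(168) = 7056; PS = ½(78 − 50)(168) = 2352.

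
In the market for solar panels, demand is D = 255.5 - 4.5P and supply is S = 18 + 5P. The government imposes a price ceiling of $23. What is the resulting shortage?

Equilibrium price would be P* = 25, so the ceiling at 23 binds.
At P = 23: D = 255.5 − 4.5(23) = 152, S = 18 + 5(23) = 133.
Shortage = 152 − 133 = 19.

Shortage = 19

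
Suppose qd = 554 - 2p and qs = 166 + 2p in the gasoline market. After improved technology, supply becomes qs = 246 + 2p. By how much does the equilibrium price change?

Original equilibrium: p* = 97, q* = 360.
New equilibrium: 554 - 2p = 246 + 2p, so 308 = 4p and p' = 77; q' = 554 − 2(77) = 400.
Change in price: 77 − 97 = -20.

Δp = -20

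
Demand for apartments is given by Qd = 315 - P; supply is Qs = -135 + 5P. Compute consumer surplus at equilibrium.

Equilibrium: 315 - P = -135 + 5P gives P* = 75, Q* = 240.
Demand choke price (Qd = 0): P = 315.
CS = ½(315 − 75)(240) = 28800.

Consumer surplus = 28800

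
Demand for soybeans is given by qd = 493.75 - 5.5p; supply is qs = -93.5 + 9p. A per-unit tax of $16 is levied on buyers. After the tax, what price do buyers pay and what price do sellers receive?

Pre-tax equilibrium: p* = 40.5, q* = 271.
Tax on buyers shifts demand to qd = 493.75 − 5.5(p + 16) = 405.75 - 5.5p.
405.75 - 5.5p = -93.5 + 9p gives seller price ps = 1997/58; buyers pay pb = 1997/58 + 16 = 2925/58.
New quantity: q = 493.75 − 5.5(2925/58) = 6275/29.

Buyers pay 2925/58, sellers receive 1997/58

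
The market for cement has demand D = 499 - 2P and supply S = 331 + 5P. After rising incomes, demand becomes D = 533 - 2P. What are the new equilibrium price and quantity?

P' = 202/7, Q' = 3327/7

Original equilibrium: P* = 24, Q* = 451.
New equilibrium: 533 - 2P = 331 + 5P, so 202 = 7P and P' = 202/7; Q' = 533 − 2(202/7) = 3327/7.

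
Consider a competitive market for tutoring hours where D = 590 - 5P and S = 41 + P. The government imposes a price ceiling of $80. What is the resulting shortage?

Shortage = 69

Equilibrium price would be P* = 91.5, so the ceiling at 80 binds.
At P = 80: D = 590 − 5(80) = 190, S = 41 + 1(80) = 121.
Shortage = 190 − 121 = 69.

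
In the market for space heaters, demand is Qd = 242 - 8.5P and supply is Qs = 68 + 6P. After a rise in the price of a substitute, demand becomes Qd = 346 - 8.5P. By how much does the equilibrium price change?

Original equilibrium: P* = 12, Q* = 140.
New equilibrium: 346 - 8.5P = 68 + 6P, so 278 = 14.5P and P' = 556/29; Q' = 346 − 8.5(556/29) = 5308/29.
Change in price: 556/29 − 12 = 208/29.

ΔP = 208/29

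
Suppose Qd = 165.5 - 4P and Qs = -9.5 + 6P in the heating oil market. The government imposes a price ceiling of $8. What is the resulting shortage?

Shortage = 95

Equilibrium price would be P* = 17.5, so the ceiling at 8 binds.
At P = 8: Qd = 165.5 − 4(8) = 133.5, Qs = -9.5 + 6(8) = 38.5.
Shortage = 133.5 − 38.5 = 95.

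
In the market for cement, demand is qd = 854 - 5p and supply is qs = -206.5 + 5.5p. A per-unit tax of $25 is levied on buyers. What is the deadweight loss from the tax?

Pre-tax equilibrium: p* = 101, q* = 349.
Tax on buyers shifts demand to qd = 854 − 5(p + 25) = 729 - 5p.
729 - 5p = -206.5 + 5.5p gives seller price ps = 1871/21; buyers pay pb = 1871/21 + 25 = 2396/21.
New quantity: q = 854 − 5(2396/21) = 5954/21.
DWL = ½ × 25 × (349 − 5954/21) = 34375/42.

Deadweight loss = 34375/42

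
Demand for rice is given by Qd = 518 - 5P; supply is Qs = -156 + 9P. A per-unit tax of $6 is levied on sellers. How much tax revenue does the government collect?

Pre-tax equilibrium: P* = 337/7, Q* = 1941/7.
Tax on sellers shifts supply to Qs = -156 + 9(P − 6) = -210 + 9P.
518 - 5P = -210 + 9P gives buyer price Pb = 52; sellers receive Ps = 52 − 6 = 46.
New quantity: Q = 518 − 5(52) = 258.
Revenue = 6 × 258 = 1548.

Tax revenue = 1548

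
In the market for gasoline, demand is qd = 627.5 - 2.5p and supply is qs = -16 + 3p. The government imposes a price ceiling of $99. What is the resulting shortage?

Shortage = 99

Equilibrium price would be p* = 117, so the ceiling at 99 binds.
At p = 99: qd = 627.5 − 2.5(99) = 380, qs = -16 + 3(99) = 281.
Shortage = 380 − 281 = 99.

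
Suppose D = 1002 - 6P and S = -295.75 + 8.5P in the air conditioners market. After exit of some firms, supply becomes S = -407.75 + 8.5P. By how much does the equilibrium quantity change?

Original equilibrium: P* = 89.5, Q* = 465.
New equilibrium: 1002 - 6P = -407.75 + 8.5P, so 1409.75 = 14.5P and P' = 5639/58; Q' = 1002 − 6(5639/58) = 12141/29.
Change in quantity: 12141/29 − 465 = -1344/29.

ΔQ = -1344/29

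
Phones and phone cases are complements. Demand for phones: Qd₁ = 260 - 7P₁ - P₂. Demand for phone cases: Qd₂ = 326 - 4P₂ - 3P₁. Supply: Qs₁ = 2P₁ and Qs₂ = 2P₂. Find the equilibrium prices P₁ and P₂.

Market 1: 260 - 7P₁ - P₂ = 2P₁ → 9P₁ + P₂ = 260.
Market 2: 6P₂ + 3P₁ = 326.
Eliminating P₂: 6×(1) − 1×(2) gives 51P₁ = 1234, so P₁ = 1234/51.
Back-substitute into (2): P₂ = (326 − 3×1234/51) / 6 = 718/17.

P₁ = 1234/51, P₂ = 718/17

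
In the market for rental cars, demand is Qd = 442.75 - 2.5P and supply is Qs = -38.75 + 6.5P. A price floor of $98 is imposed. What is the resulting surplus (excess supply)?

Surplus = 400.5

Equilibrium price would be P* = 53.5, so the floor at 98 binds.
At P = 98: Qd = 197.75, Qs = 598.25.
Surplus = 598.25 − 197.75 = 400.5.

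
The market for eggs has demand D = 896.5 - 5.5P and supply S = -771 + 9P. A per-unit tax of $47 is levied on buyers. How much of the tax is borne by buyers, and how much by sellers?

Pre-tax equilibrium: P* = 115, Q* = 264.
Tax on buyers shifts demand to D = 896.5 − 5.5(P + 47) = 638 - 5.5P.
638 - 5.5P = -771 + 9P gives seller price Ps = 2818/29; buyers pay Pb = 2818/29 + 47 = 4181/29.
New quantity: Q = 896.5 − 5.5(4181/29) = 3003/29.
Buyer burden = 4181/29 − 115 = 846/29; seller burden = 115 − 2818/29 = 517/29.

Buyers bear 846/29, sellers bear 517/29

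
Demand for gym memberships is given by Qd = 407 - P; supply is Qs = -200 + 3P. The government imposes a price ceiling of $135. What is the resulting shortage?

Shortage = 67

Equilibrium price would be P* = 151.75, so the ceiling at 135 binds.
At P = 135: Qd = 407 − 1(135) = 272, Qs = -200 + 3(135) = 205.
Shortage = 272 − 205 = 67.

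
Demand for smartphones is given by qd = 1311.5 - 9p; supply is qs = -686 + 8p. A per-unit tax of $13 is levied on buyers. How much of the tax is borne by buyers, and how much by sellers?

Buyers bear 104/17, sellers bear 117/17

Pre-tax equilibrium: p* = 117.5, q* = 254.
Tax on buyers shifts demand to qd = 1311.5 − 9(p + 13) = 1194.5 - 9p.
1194.5 - 9p = -686 + 8p gives seller price ps = 3761/34; buyers pay pb = 3761/34 + 13 = 4203/34.
New quantity: q = 1311.5 − 9(4203/34) = 3382/17.
Buyer burden = 4203/34 − 117.5 = 104/17; seller burden = 117.5 − 3761/34 = 117/17.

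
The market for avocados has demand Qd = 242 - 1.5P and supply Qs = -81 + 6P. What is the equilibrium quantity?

Set Qd = Qs: 242 - 1.5P = -81 + 6P.
323 = 7.5P, so P* = 646/15.
Q* = 242 − 1.5(646/15) = 177.4.

Q* = 177.4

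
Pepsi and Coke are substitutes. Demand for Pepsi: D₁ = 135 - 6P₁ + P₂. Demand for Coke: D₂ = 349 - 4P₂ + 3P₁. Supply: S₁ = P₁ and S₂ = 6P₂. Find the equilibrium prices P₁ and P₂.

Market 1: 135 - 6P₁ + P₂ = P₁ → 7P₁ - P₂ = 135.
Market 2: 10P₂ - 3P₁ = 349.
Eliminating P₂: 10×(1) + 1×(2) gives 67P₁ = 1699, so P₁ = 1699/67.
Back-substitute into (2): P₂ = (349 + 3×1699/67) / 10 = 2848/67.

P₁ = 1699/67, P₂ = 2848/67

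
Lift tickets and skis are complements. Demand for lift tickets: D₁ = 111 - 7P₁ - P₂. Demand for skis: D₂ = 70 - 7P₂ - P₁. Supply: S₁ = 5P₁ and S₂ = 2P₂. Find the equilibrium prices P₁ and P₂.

Market 1: 111 - 7P₁ - P₂ = 5P₁ → 12P₁ + P₂ = 111.
Market 2: 9P₂ + P₁ = 70.
Eliminating P₂: 9×(1) − 1×(2) gives 107P₁ = 929, so P₁ = 929/107.
Back-substitute into (2): P₂ = (70 − 1×929/107) / 9 = 729/107.

P₁ = 929/107, P₂ = 729/107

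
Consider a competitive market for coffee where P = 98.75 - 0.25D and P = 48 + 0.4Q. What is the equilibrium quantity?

Set the two price expressions equal: 98.75 - 0.25Q = 48 + 0.4Q.
50.75 = 0.65Q, so Q* = 1015/13.
P* = 98.75 − (0.25)(1015/13) = 1030/13.

Q* = 1015/13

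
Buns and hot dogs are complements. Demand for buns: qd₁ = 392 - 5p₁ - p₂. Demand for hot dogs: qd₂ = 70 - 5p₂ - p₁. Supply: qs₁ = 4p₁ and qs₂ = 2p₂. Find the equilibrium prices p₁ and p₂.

Market 1: 392 - 5p₁ - p₂ = 4p₁ → 9p₁ + p₂ = 392.
Market 2: 7p₂ + p₁ = 70.
Eliminating p₂: 7×(1) − 1×(2) gives 62p₁ = 2674, so p₁ = 1337/31.
Back-substitute into (2): p₂ = (70 − 1×1337/31) / 7 = 119/31.

p₁ = 1337/31, p₂ = 119/31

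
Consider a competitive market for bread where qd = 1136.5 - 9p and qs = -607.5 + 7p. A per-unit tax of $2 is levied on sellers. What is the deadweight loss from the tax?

Pre-tax equilibrium: p* = 109, q* = 155.5.
Tax on sellers shifts supply to qs = -607.5 + 7(p − 2) = -621.5 + 7p.
1136.5 - 9p = -621.5 + 7p gives buyer price pb = 109.875; sellers receive ps = 109.875 − 2 = 107.875.
New quantity: q = 1136.5 − 9(109.875) = 147.625.
DWL = ½ × 2 × (155.5 − 147.625) = 7.875.

Deadweight loss = 7.875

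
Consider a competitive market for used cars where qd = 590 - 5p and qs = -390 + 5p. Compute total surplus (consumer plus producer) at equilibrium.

Total surplus = 2000

Equilibrium: 590 - 5p = -390 + 5p gives p* = 98, q* = 100.
Demand choke price: p = 118; supply starts at p = 78.
CS = ½(118 − 98)(100) = 1000; PS = ½(98 − 78)(100) = 1000.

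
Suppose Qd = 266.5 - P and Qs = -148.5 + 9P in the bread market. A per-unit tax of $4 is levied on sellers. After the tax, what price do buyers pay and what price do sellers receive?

Pre-tax equilibrium: P* = 41.5, Q* = 225.
Tax on sellers shifts supply to Qs = -148.5 + 9(P − 4) = -184.5 + 9P.
266.5 - P = -184.5 + 9P gives buyer price Pb = 45.1; sellers receive Ps = 45.1 − 4 = 41.1.
New quantity: Q = 266.5 − 1(45.1) = 221.4.

Buyers pay $45.1, sellers receive $41.1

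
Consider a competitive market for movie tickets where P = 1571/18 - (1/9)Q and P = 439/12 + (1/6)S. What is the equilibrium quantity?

Q* = 182.5

Set the two price expressions equal: 1571/18 - (1/9)Q = 439/12 + (1/6)Q.
1825/36 = (5/18)Q, so Q* = 182.5.
P* = 1571/18 − (1/9)(182.5) = 67.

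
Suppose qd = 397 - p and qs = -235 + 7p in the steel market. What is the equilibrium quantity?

Set qd = qs: 397 - p = -235 + 7p.
632 = 8p, so p* = 79.
q* = 397 − 1(79) = 318.

q* = 318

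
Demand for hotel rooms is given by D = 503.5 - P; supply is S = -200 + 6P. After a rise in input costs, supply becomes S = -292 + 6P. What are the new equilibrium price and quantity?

P' = 1591/14, Q' = 2729/7

Original equilibrium: P* = 100.5, Q* = 403.
New equilibrium: 503.5 - P = -292 + 6P, so 795.5 = 7P and P' = 1591/14; Q' = 503.5 − 1(1591/14) = 2729/7.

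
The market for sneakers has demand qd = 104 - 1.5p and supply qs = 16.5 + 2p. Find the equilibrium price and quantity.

Set qd = qs: 104 - 1.5p = 16.5 + 2p.
87.5 = 3.5p, so p* = 25.
q* = 104 − 1.5(25) = 66.5.

p* = 25, q* = 66.5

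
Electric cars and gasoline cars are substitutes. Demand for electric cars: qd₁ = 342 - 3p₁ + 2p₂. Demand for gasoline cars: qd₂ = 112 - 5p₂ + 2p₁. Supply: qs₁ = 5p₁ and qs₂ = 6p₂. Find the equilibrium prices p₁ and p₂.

p₁ = 1993/42, p₂ = 395/21

Market 1: 342 - 3p₁ + 2p₂ = 5p₁ → 8p₁ - 2p₂ = 342.
Market 2: 11p₂ - 2p₁ = 112.
Eliminating p₂: 11×(1) + 2×(2) gives 84p₁ = 3986, so p₁ = 1993/42.
Back-substitute into (2): p₂ = (112 + 2×1993/42) / 11 = 395/21.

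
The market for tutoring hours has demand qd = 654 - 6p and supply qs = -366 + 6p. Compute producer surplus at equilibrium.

Equilibrium: 654 - 6p = -366 + 6p gives p* = 85, q* = 144.
Supply starts at p = 61 (where qs = 0).
PS = ½(85 − 61)(144) = 1728.

Producer surplus = 1728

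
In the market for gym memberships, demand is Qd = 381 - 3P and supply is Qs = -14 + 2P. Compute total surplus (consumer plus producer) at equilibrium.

Equilibrium: 381 - 3P = -14 + 2P gives P* = 79, Q* = 144.
Demand choke price: P = 127; supply starts at P = 7.
CS = ½(127 − 79)(144) = 3456; PS = ½(79 − 7)(144) = 5184.

Total surplus = 8640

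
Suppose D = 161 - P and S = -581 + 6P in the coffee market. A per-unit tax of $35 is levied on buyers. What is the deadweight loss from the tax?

Pre-tax equilibrium: P* = 106, Q* = 55.
Tax on buyers shifts demand to D = 161 − 1(P + 35) = 126 - P.
126 - P = -581 + 6P gives seller price Ps = 101; buyers pay Pb = 101 + 35 = 136.
New quantity: Q = 161 − 1(136) = 25.
DWL = ½ × 35 × (55 − 25) = 525.

Deadweight loss = 525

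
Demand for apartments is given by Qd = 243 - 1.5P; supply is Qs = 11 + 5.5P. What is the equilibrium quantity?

Set Qd = Qs: 243 - 1.5P = 11 + 5.5P.
232 = 7P, so P* = 232/7.
Q* = 243 − 1.5(232/7) = 1353/7.

Q* = 1353/7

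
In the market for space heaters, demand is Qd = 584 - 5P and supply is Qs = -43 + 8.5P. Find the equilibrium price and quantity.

P* = 418/9, Q* = 3166/9

Set Qd = Qs: 584 - 5P = -43 + 8.5P.
627 = 13.5P, so P* = 418/9.
Q* = 584 − 5(418/9) = 3166/9.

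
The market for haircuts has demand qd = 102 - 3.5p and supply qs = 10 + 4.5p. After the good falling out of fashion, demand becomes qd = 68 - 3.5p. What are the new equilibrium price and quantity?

p' = 7.25, q' = 42.625

Original equilibrium: p* = 11.5, q* = 61.75.
New equilibrium: 68 - 3.5p = 10 + 4.5p, so 58 = 8p and p' = 7.25; q' = 68 − 3.5(7.25) = 42.625.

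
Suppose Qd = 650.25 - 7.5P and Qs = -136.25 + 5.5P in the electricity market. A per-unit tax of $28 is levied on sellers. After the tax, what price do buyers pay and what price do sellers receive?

Pre-tax equilibrium: P* = 60.5, Q* = 196.5.
Tax on sellers shifts supply to Qs = -136.25 + 5.5(P − 28) = -290.25 + 5.5P.
650.25 - 7.5P = -290.25 + 5.5P gives buyer price Pb = 1881/26; sellers receive Ps = 1881/26 − 28 = 1153/26.
New quantity: Q = 650.25 − 7.5(1881/26) = 2799/26.

Buyers pay 1881/26, sellers receive 1153/26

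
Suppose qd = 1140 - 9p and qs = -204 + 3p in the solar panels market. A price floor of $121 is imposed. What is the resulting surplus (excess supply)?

Surplus = 108

Equilibrium price would be p* = 112, so the floor at 121 binds.
At p = 121: qd = 51, qs = 159.
Surplus = 159 − 51 = 108.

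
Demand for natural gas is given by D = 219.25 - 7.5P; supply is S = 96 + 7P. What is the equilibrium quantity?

Q* = 155.5

Set D = S: 219.25 - 7.5P = 96 + 7P.
123.25 = 14.5P, so P* = 8.5.
Q* = 219.25 − 7.5(8.5) = 155.5.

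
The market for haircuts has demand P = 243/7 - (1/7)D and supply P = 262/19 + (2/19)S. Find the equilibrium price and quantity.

Set the two price expressions equal: 243/7 - (1/7)Q = 262/19 + (2/19)Q.
2783/133 = (33/133)Q, so Q* = 253/3.
P* = 243/7 − (1/7)(253/3) = 68/3.

P* = 68/3, Q* = 253/3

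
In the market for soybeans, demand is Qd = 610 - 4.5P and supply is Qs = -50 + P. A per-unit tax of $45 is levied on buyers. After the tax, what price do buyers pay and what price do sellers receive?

Pre-tax equilibrium: P* = 120, Q* = 70.
Tax on buyers shifts demand to Qd = 610 − 4.5(P + 45) = 407.5 - 4.5P.
407.5 - 4.5P = -50 + P gives seller price Ps = 915/11; buyers pay Pb = 915/11 + 45 = 1410/11.
New quantity: Q = 610 − 4.5(1410/11) = 365/11.

Buyers pay 1410/11, sellers receive 915/11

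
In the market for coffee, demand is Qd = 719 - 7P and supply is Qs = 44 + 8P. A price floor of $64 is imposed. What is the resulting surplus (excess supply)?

Equilibrium price would be P* = 45, so the floor at 64 binds.
At P = 64: Qd = 271, Qs = 556.
Surplus = 556 − 271 = 285.

Surplus = 285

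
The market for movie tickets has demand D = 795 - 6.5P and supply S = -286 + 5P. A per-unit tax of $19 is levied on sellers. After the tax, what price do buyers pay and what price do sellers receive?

Pre-tax equilibrium: P* = 94, Q* = 184.
Tax on sellers shifts supply to S = -286 + 5(P − 19) = -381 + 5P.
795 - 6.5P = -381 + 5P gives buyer price Pb = 2352/23; sellers receive Ps = 2352/23 − 19 = 1915/23.
New quantity: Q = 795 − 6.5(2352/23) = 2997/23.

Buyers pay 2352/23, sellers receive 1915/23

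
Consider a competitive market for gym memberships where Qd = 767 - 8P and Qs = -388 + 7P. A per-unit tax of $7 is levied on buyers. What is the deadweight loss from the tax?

Deadweight loss = 1372/15

Pre-tax equilibrium: P* = 77, Q* = 151.
Tax on buyers shifts demand to Qd = 767 − 8(P + 7) = 711 - 8P.
711 - 8P = -388 + 7P gives seller price Ps = 1099/15; buyers pay Pb = 1099/15 + 7 = 1204/15.
New quantity: Q = 767 − 8(1204/15) = 1873/15.
DWL = ½ × 7 × (151 − 1873/15) = 1372/15.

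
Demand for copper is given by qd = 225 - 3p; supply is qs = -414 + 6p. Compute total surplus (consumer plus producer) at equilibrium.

Total surplus = 36

Equilibrium: 225 - 3p = -414 + 6p gives p* = 71, q* = 12.
Demand choke price: p = 75; supply starts at p = 69.
CS = ½(75 − 71)(12) = 24; PS = ½(71 − 69)(12) = 12.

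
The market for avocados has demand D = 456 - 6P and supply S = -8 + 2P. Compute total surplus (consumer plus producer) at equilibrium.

Total surplus = 3888

Equilibrium: 456 - 6P = -8 + 2P gives P* = 58, Q* = 108.
Demand choke price: P = 76; supply starts at P = 4.
CS = ½(76 − 58)(108) = 972; PS = ½(58 − 4)(108) = 2916.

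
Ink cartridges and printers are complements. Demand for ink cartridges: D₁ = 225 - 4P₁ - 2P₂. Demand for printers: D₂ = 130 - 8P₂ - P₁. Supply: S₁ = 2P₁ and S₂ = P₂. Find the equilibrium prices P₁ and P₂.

Market 1: 225 - 4P₁ - 2P₂ = 2P₁ → 6P₁ + 2P₂ = 225.
Market 2: 9P₂ + P₁ = 130.
Eliminating P₂: 9×(1) − 2×(2) gives 52P₁ = 1765, so P₁ = 1765/52.
Back-substitute into (2): P₂ = (130 − 1×1765/52) / 9 = 555/52.

P₁ = 1765/52, P₂ = 555/52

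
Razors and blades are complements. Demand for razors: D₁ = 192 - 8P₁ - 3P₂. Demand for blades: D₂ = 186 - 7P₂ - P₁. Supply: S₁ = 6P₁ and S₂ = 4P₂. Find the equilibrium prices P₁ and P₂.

P₁ = 1554/151, P₂ = 2412/151

Market 1: 192 - 8P₁ - 3P₂ = 6P₁ → 14P₁ + 3P₂ = 192.
Market 2: 11P₂ + P₁ = 186.
Eliminating P₂: 11×(1) − 3×(2) gives 151P₁ = 1554, so P₁ = 1554/151.
Back-substitute into (2): P₂ = (186 − 1×1554/151) / 11 = 2412/151.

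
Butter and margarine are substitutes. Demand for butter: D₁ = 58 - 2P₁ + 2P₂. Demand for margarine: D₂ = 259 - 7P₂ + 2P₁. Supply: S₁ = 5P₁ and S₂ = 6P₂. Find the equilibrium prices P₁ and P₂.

Market 1: 58 - 2P₁ + 2P₂ = 5P₁ → 7P₁ - 2P₂ = 58.
Market 2: 13P₂ - 2P₁ = 259.
Eliminating P₂: 13×(1) + 2×(2) gives 87P₁ = 1272, so P₁ = 424/29.
Back-substitute into (2): P₂ = (259 + 2×424/29) / 13 = 643/29.

P₁ = 424/29, P₂ = 643/29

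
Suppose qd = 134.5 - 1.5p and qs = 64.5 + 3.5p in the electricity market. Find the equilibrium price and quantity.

Set qd = qs: 134.5 - 1.5p = 64.5 + 3.5p.
70 = 5p, so p* = 14.
q* = 134.5 − 1.5(14) = 113.5.

p* = 14, q* = 113.5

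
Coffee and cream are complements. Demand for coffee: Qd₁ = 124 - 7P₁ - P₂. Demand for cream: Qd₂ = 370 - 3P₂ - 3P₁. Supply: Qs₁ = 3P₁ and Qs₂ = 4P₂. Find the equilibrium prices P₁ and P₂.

P₁ = 498/67, P₂ = 3328/67

Market 1: 124 - 7P₁ - P₂ = 3P₁ → 10P₁ + P₂ = 124.
Market 2: 7P₂ + 3P₁ = 370.
Eliminating P₂: 7×(1) − 1×(2) gives 67P₁ = 498, so P₁ = 498/67.
Back-substitute into (2): P₂ = (370 − 3×498/67) / 7 = 3328/67.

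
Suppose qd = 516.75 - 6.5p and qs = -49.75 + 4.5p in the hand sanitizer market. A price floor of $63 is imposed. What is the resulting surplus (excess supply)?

Surplus = 126.5

Equilibrium price would be p* = 51.5, so the floor at 63 binds.
At p = 63: qd = 107.25, qs = 233.75.
Surplus = 233.75 − 107.25 = 126.5.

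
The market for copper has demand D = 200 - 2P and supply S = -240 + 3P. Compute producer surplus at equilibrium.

Producer surplus = 96

Equilibrium: 200 - 2P = -240 + 3P gives P* = 88, Q* = 24.
Supply starts at P = 80 (where S = 0).
PS = ½(88 − 80)(24) = 96.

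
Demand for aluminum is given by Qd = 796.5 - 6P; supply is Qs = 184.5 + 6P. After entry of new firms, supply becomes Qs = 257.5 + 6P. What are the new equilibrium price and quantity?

Original equilibrium: P* = 51, Q* = 490.5.
New equilibrium: 796.5 - 6P = 257.5 + 6P, so 539 = 12P and P' = 539/12; Q' = 796.5 − 6(539/12) = 527.

P' = 539/12, Q' = 527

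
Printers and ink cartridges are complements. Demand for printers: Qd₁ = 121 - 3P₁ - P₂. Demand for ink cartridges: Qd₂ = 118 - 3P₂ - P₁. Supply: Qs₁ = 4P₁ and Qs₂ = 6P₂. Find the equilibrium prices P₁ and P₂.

P₁ = 971/62, P₂ = 705/62

Market 1: 121 - 3P₁ - P₂ = 4P₁ → 7P₁ + P₂ = 121.
Market 2: 9P₂ + P₁ = 118.
Eliminating P₂: 9×(1) − 1×(2) gives 62P₁ = 971, so P₁ = 971/62.
Back-substitute into (2): P₂ = (118 − 1×971/62) / 9 = 705/62.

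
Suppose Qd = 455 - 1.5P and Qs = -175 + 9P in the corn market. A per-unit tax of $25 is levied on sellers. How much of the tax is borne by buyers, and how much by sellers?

Pre-tax equilibrium: P* = 60, Q* = 365.
Tax on sellers shifts supply to Qs = -175 + 9(P − 25) = -400 + 9P.
455 - 1.5P = -400 + 9P gives buyer price Pb = 570/7; sellers receive Ps = 570/7 − 25 = 395/7.
New quantity: Q = 455 − 1.5(570/7) = 2330/7.
Buyer burden = 570/7 − 60 = 150/7; seller burden = 60 − 395/7 = 25/7.

Buyers bear 150/7, sellers bear 25/7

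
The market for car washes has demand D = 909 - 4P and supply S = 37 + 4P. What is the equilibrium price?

Set D = S: 909 - 4P = 37 + 4P.
872 = 8P, so P* = 109.
Q* = 909 − 4(109) = 473.

P* = 109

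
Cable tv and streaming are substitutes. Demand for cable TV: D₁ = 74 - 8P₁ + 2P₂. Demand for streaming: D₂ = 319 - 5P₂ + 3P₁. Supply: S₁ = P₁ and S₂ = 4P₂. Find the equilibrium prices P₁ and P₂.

P₁ = 1304/75, P₂ = 41.24

Market 1: 74 - 8P₁ + 2P₂ = P₁ → 9P₁ - 2P₂ = 74.
Market 2: 9P₂ - 3P₁ = 319.
Eliminating P₂: 9×(1) + 2×(2) gives 75P₁ = 1304, so P₁ = 1304/75.
Back-substitute into (2): P₂ = (319 + 3×1304/75) / 9 = 41.24.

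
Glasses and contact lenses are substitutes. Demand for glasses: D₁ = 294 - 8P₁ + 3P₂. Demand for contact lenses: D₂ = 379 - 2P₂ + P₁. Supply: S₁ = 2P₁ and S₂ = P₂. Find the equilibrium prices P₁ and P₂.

Market 1: 294 - 8P₁ + 3P₂ = 2P₁ → 10P₁ - 3P₂ = 294.
Market 2: 3P₂ - P₁ = 379.
Eliminating P₂: 3×(1) + 3×(2) gives 27P₁ = 2019, so P₁ = 673/9.
Back-substitute into (2): P₂ = (379 + 1×673/9) / 3 = 4084/27.

P₁ = 673/9, P₂ = 4084/27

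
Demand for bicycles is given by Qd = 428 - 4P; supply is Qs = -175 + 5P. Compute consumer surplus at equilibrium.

Equilibrium: 428 - 4P = -175 + 5P gives P* = 67, Q* = 160.
Demand choke price (Qd = 0): P = 107.
CS = ½(107 − 67)(160) = 3200.

Consumer surplus = 3200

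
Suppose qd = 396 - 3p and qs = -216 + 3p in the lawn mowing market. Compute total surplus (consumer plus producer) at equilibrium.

Total surplus = 2700

Equilibrium: 396 - 3p = -216 + 3p gives p* = 102, q* = 90.
Demand choke price: p = 132; supply starts at p = 72.
CS = ½(132 − 102)(90) = 1350; PS = ½(102 − 72)(90) = 1350.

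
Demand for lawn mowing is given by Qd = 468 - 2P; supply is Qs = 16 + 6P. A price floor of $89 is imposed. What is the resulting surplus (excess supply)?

Surplus = 260

Equilibrium price would be P* = 56.5, so the floor at 89 binds.
At P = 89: Qd = 290, Qs = 550.
Surplus = 550 − 290 = 260.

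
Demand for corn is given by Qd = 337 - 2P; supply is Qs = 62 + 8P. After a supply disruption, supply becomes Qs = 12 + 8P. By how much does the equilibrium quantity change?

ΔQ = -10

Original equilibrium: P* = 27.5, Q* = 282.
New equilibrium: 337 - 2P = 12 + 8P, so 325 = 10P and P' = 32.5; Q' = 337 − 2(32.5) = 272.
Change in quantity: 272 − 282 = -10.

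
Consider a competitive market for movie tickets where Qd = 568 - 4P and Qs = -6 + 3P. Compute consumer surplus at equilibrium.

Consumer surplus = 7200

Equilibrium: 568 - 4P = -6 + 3P gives P* = 82, Q* = 240.
Demand choke price (Qd = 0): P = 142.
CS = ½(142 − 82)(240) = 7200.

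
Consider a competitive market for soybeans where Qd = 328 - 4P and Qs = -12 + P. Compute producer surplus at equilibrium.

Equilibrium: 328 - 4P = -12 + P gives P* = 68, Q* = 56.
Supply starts at P = 12 (where Qs = 0).
PS = ½(68 − 12)(56) = 1568.

Producer surplus = 1568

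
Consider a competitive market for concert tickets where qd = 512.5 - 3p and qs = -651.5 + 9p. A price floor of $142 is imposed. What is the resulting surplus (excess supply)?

Equilibrium price would be p* = 97, so the floor at 142 binds.
At p = 142: qd = 86.5, qs = 626.5.
Surplus = 626.5 − 86.5 = 540.

Surplus = 540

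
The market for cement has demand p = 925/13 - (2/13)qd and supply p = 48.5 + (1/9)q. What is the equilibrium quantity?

q* = 85.5

Set the two price expressions equal: 925/13 - (2/13)q = 48.5 + (1/9)q.
589/26 = (31/117)q, so q* = 85.5.
p* = 925/13 − (2/13)(85.5) = 58.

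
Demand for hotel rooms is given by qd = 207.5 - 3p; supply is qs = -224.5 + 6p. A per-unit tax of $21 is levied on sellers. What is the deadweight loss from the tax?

Pre-tax equilibrium: p* = 48, q* = 63.5.
Tax on sellers shifts supply to qs = -224.5 + 6(p − 21) = -350.5 + 6p.
207.5 - 3p = -350.5 + 6p gives buyer price pb = 62; sellers receive ps = 62 − 21 = 41.
New quantity: q = 207.5 − 3(62) = 21.5.
DWL = ½ × 21 × (63.5 − 21.5) = 441.

Deadweight loss = 441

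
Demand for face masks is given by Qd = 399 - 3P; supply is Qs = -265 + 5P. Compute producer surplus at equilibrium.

Producer surplus = 2250

Equilibrium: 399 - 3P = -265 + 5P gives P* = 83, Q* = 150.
Supply starts at P = 53 (where Qs = 0).
PS = ½(83 − 53)(150) = 2250.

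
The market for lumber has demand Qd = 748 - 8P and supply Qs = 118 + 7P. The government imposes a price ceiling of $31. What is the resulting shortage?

Shortage = 165

Equilibrium price would be P* = 42, so the ceiling at 31 binds.
At P = 31: Qd = 748 − 8(31) = 500, Qs = 118 + 7(31) = 335.
Shortage = 500 − 335 = 165.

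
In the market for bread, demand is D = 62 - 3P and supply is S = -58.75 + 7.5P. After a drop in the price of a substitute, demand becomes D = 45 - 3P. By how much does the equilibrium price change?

ΔP = -34/21

Original equilibrium: P* = 11.5, Q* = 27.5.
New equilibrium: 45 - 3P = -58.75 + 7.5P, so 103.75 = 10.5P and P' = 415/42; Q' = 45 − 3(415/42) = 215/14.
Change in price: 415/42 − 11.5 = -34/21.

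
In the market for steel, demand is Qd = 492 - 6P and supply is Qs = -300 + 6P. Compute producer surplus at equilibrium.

Producer surplus = 768

Equilibrium: 492 - 6P = -300 + 6P gives P* = 66, Q* = 96.
Supply starts at P = 50 (where Qs = 0).
PS = ½(66 − 50)(96) = 768.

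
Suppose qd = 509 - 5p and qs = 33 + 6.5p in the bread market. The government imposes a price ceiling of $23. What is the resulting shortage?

Equilibrium price would be p* = 952/23, so the ceiling at 23 binds.
At p = 23: qd = 509 − 5(23) = 394, qs = 33 + 6.5(23) = 182.5.
Shortage = 394 − 182.5 = 211.5.

Shortage = 211.5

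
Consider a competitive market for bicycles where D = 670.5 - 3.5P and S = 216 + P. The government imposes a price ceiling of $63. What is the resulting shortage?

Equilibrium price would be P* = 101, so the ceiling at 63 binds.
At P = 63: D = 670.5 − 3.5(63) = 450, S = 216 + 1(63) = 279.
Shortage = 450 − 279 = 171.

Shortage = 171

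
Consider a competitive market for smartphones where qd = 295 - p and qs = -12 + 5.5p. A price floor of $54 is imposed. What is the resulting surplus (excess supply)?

Equilibrium price would be p* = 614/13, so the floor at 54 binds.
At p = 54: qd = 241, qs = 285.
Surplus = 285 − 241 = 44.

Surplus = 44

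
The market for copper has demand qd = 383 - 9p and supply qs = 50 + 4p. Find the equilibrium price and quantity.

Set qd = qs: 383 - 9p = 50 + 4p.
333 = 13p, so p* = 333/13.
q* = 383 − 9(333/13) = 1982/13.

p* = 333/13, q* = 1982/13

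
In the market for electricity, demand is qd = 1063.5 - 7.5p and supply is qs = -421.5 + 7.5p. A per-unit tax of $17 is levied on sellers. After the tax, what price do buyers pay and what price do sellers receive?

Buyers pay $107.5, sellers receive $90.5

Pre-tax equilibrium: p* = 99, q* = 321.
Tax on sellers shifts supply to qs = -421.5 + 7.5(p − 17) = -549 + 7.5p.
1063.5 - 7.5p = -549 + 7.5p gives buyer price pb = 107.5; sellers receive ps = 107.5 − 17 = 90.5.
New quantity: q = 1063.5 − 7.5(107.5) = 257.25.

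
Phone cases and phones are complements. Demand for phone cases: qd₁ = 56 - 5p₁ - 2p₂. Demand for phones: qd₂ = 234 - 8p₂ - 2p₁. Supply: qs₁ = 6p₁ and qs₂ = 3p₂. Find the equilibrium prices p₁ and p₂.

Market 1: 56 - 5p₁ - 2p₂ = 6p₁ → 11p₁ + 2p₂ = 56.
Market 2: 11p₂ + 2p₁ = 234.
Eliminating p₂: 11×(1) − 2×(2) gives 117p₁ = 148, so p₁ = 148/117.
Back-substitute into (2): p₂ = (234 − 2×148/117) / 11 = 2462/117.

p₁ = 148/117, p₂ = 2462/117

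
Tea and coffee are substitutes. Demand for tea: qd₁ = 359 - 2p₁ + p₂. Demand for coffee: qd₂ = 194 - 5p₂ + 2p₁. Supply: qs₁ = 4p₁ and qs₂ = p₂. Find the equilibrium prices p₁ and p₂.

Market 1: 359 - 2p₁ + p₂ = 4p₁ → 6p₁ - p₂ = 359.
Market 2: 6p₂ - 2p₁ = 194.
Eliminating p₂: 6×(1) + 1×(2) gives 34p₁ = 2348, so p₁ = 1174/17.
Back-substitute into (2): p₂ = (194 + 2×1174/17) / 6 = 941/17.

p₁ = 1174/17, p₂ = 941/17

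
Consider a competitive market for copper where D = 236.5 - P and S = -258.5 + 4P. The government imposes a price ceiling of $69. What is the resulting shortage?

Shortage = 150

Equilibrium price would be P* = 99, so the ceiling at 69 binds.
At P = 69: D = 236.5 − 1(69) = 167.5, S = -258.5 + 4(69) = 17.5.
Shortage = 167.5 − 17.5 = 150.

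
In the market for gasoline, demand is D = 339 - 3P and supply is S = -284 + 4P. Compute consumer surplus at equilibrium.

Equilibrium: 339 - 3P = -284 + 4P gives P* = 89, Q* = 72.
Demand choke price (D = 0): P = 113.
CS = ½(113 − 89)(72) = 864.

Consumer surplus = 864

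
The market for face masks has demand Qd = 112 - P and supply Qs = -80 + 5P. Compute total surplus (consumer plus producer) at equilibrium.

Equilibrium: 112 - P = -80 + 5P gives P* = 32, Q* = 80.
Demand choke price: P = 112; supply starts at P = 16.
CS = ½(112 − 32)(80) = 3200; PS = ½(32 − 16)(80) = 640.

Total surplus = 3840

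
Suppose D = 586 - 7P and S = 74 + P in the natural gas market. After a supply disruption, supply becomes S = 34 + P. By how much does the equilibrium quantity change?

Original equilibrium: P* = 64, Q* = 138.
New equilibrium: 586 - 7P = 34 + P, so 552 = 8P and P' = 69; Q' = 586 − 7(69) = 103.
Change in quantity: 103 − 138 = -35.

ΔQ = -35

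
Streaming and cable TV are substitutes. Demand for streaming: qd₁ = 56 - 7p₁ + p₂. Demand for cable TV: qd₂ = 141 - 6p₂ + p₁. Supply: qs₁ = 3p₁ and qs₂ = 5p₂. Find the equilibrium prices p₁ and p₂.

p₁ = 757/109, p₂ = 1466/109

Market 1: 56 - 7p₁ + p₂ = 3p₁ → 10p₁ - p₂ = 56.
Market 2: 11p₂ - p₁ = 141.
Eliminating p₂: 11×(1) + 1×(2) gives 109p₁ = 757, so p₁ = 757/109.
Back-substitute into (2): p₂ = (141 + 1×757/109) / 11 = 1466/109.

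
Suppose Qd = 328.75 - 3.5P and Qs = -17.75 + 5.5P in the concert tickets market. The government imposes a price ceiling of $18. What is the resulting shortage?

Equilibrium price would be P* = 38.5, so the ceiling at 18 binds.
At P = 18: Qd = 328.75 − 3.5(18) = 265.75, Qs = -17.75 + 5.5(18) = 81.25.
Shortage = 265.75 − 81.25 = 184.5.

Shortage = 184.5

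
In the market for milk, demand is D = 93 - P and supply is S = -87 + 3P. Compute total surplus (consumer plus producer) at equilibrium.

Total surplus = 1536

Equilibrium: 93 - P = -87 + 3P gives P* = 45, Q* = 48.
Demand choke price: P = 93; supply starts at P = 29.
CS = ½(93 − 45)(48) = 1152; PS = ½(45 − 29)(48) = 384.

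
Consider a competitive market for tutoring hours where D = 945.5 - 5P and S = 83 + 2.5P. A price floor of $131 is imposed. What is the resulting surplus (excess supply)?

Equilibrium price would be P* = 115, so the floor at 131 binds.
At P = 131: D = 290.5, S = 410.5.
Surplus = 410.5 − 290.5 = 120.

Surplus = 120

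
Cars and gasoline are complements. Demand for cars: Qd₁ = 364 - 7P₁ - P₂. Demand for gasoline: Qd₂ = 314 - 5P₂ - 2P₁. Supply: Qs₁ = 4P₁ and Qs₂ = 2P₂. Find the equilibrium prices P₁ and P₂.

Market 1: 364 - 7P₁ - P₂ = 4P₁ → 11P₁ + P₂ = 364.
Market 2: 7P₂ + 2P₁ = 314.
Eliminating P₂: 7×(1) − 1×(2) gives 75P₁ = 2234, so P₁ = 2234/75.
Back-substitute into (2): P₂ = (314 − 2×2234/75) / 7 = 2726/75.

P₁ = 2234/75, P₂ = 2726/75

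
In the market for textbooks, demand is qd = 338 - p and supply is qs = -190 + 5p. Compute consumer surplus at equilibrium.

Equilibrium: 338 - p = -190 + 5p gives p* = 88, q* = 250.
Demand choke price (qd = 0): p = 338.
CS = ½(338 − 88)(250) = 31250.

Consumer surplus = 31250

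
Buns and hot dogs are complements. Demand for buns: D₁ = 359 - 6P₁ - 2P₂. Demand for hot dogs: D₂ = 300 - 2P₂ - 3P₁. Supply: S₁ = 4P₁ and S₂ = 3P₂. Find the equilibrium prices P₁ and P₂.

P₁ = 1195/44, P₂ = 1923/44

Market 1: 359 - 6P₁ - 2P₂ = 4P₁ → 10P₁ + 2P₂ = 359.
Market 2: 5P₂ + 3P₁ = 300.
Eliminating P₂: 5×(1) − 2×(2) gives 44P₁ = 1195, so P₁ = 1195/44.
Back-substitute into (2): P₂ = (300 − 3×1195/44) / 5 = 1923/44.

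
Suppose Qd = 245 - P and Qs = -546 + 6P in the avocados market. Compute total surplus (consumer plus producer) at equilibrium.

Total surplus = 10164

Equilibrium: 245 - P = -546 + 6P gives P* = 113, Q* = 132.
Demand choke price: P = 245; supply starts at P = 91.
CS = ½(245 − 113)(132) = 8712; PS = ½(113 − 91)(132) = 1452.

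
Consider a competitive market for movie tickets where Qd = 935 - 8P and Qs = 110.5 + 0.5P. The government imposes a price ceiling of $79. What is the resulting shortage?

Equilibrium price would be P* = 97, so the ceiling at 79 binds.
At P = 79: Qd = 935 − 8(79) = 303, Qs = 110.5 + 0.5(79) = 150.
Shortage = 303 − 150 = 153.

Shortage = 153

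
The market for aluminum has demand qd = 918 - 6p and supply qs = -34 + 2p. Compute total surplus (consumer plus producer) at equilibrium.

Total surplus = 13872

Equilibrium: 918 - 6p = -34 + 2p gives p* = 119, q* = 204.
Demand choke price: p = 153; supply starts at p = 17.
CS = ½(153 − 119)(204) = 3468; PS = ½(119 − 17)(204) = 10404.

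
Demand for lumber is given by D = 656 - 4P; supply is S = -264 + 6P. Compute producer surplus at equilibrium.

Equilibrium: 656 - 4P = -264 + 6P gives P* = 92, Q* = 288.
Supply starts at P = 44 (where S = 0).
PS = ½(92 − 44)(288) = 6912.

Producer surplus = 6912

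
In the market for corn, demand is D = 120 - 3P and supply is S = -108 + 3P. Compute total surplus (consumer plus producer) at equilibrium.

Total surplus = 12

Equilibrium: 120 - 3P = -108 + 3P gives P* = 38, Q* = 6.
Demand choke price: P = 40; supply starts at P = 36.
CS = ½(40 − 38)(6) = 6; PS = ½(38 − 36)(6) = 6.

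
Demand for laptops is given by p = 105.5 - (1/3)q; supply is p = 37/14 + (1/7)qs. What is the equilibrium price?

Set the two price expressions equal: 105.5 - (1/3)q = 37/14 + (1/7)q.
720/7 = (10/21)q, so q* = 216.
p* = 105.5 − (1/3)(216) = 33.5.

p* = 33.5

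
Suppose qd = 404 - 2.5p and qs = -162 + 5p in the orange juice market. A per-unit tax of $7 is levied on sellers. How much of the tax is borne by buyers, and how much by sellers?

Buyers bear 14/3, sellers bear 7/3

Pre-tax equilibrium: p* = 1132/15, q* = 646/3.
Tax on sellers shifts supply to qs = -162 + 5(p − 7) = -197 + 5p.
404 - 2.5p = -197 + 5p gives buyer price pb = 1202/15; sellers receive ps = 1202/15 − 7 = 1097/15.
New quantity: q = 404 − 2.5(1202/15) = 611/3.
Buyer burden = 1202/15 − 1132/15 = 14/3; seller burden = 1132/15 − 1097/15 = 7/3.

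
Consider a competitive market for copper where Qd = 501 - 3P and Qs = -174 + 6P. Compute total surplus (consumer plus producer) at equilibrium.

Equilibrium: 501 - 3P = -174 + 6P gives P* = 75, Q* = 276.
Demand choke price: P = 167; supply starts at P = 29.
CS = ½(167 − 75)(276) = 12696; PS = ½(75 − 29)(276) = 6348.

Total surplus = 19044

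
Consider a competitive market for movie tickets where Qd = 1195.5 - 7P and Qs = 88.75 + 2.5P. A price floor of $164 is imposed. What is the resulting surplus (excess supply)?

Equilibrium price would be P* = 116.5, so the floor at 164 binds.
At P = 164: Qd = 47.5, Qs = 498.75.
Surplus = 498.75 − 47.5 = 451.25.

Surplus = 451.25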